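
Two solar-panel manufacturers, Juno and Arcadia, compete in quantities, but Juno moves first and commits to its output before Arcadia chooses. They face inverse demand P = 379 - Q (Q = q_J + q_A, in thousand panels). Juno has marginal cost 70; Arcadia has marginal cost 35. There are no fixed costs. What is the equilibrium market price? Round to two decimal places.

138.50

Solve by backward induction. Given q_J, the follower Arcadia maximises π_A = (379 - q_J - q_A)q_A - 35q_A.
Follower FOC: 344 - q_J - 2q_A = 0, so q_A(q_J) = (344 - q_J)/2.
The leader anticipates this reaction. Substituting into P = 379 - Q gives P = 207 - (1/2)q_J, so π_J = (207 - (1/2)q_J)q_J - 70q_J.
Maximising: ∂π_J/∂q_J = 137 - q_J = 0, giving q_J = 137.
Then q_A = (344 - 137)/2 = 207/2.
Total output Q = 481/2, so price P = 379 - 481/2 = 277/2.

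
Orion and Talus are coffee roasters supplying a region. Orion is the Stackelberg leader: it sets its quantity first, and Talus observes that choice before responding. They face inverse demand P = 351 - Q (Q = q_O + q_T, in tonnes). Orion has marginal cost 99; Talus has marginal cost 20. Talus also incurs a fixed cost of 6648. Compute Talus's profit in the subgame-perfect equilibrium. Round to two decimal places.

8297.06

Solve by backward induction. Given q_O, the follower Talus maximises π_T = (351 - q_O - q_T)q_T - 20q_T.
∂π_T/∂q_T = 331 - q_O - 2q_T = 0 gives the reaction function q_T = (331 - q_O)/2.
Orion substitutes q_T(q_O) into its own profit: π_O = q_O(351 - q_O - (331 - q_O)/2) - 99q_O = (371/2 - (1/2)q_O)q_O - 99q_O.
The leader's first-order condition 173/2 - q_O = 0 yields q_O = 173/2.
Then q_T = (331 - 173/2)/2 = 489/4.
Price P = 351 - 835/4 = 569/4.
Talus's profit: (569/4 - 20)·(489/4) - 6648 = 8297.0625.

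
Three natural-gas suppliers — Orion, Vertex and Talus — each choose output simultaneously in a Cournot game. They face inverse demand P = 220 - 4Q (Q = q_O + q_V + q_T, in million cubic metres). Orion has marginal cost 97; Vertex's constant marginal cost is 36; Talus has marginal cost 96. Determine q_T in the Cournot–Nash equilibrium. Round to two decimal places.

Orion's profit: π_O = (220 - 4Q)q_O - (97q_O). Setting ∂π_O/∂q_O = 0: 123 - 8q_O - 4(q_V + q_T) = 0.
Vertex's profit: π_V = (220 - 4Q)q_V - (36q_V). Setting ∂π_V/∂q_V = 0: 184 - 8q_V - 4(q_O + q_T) = 0.
Talus's profit: π_T = (220 - 4Q)q_T - (96q_T). Setting ∂π_T/∂q_T = 0: 124 - 8q_T - 4(q_O + q_V) = 0.
Adding the 3 first-order conditions: 431 − 16Q = 0, so Q = 431/16.
Back-substituting: q_O = (123 − 431/4)/4 = 61/16, q_V = (184 − 431/4)/4 = 305/16, q_T = (124 − 431/4)/4 = 65/16.

4.06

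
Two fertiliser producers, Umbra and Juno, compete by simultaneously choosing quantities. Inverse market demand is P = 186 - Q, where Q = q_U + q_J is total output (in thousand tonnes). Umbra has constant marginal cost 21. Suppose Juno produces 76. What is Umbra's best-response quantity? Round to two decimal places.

44.50

With the rival's output fixed at 76, Umbra's profit is π_U = (186 - 76 - q_U)q_U - (21q_U) = (110 - q_U)q_U - (21q_U).
∂π_U/∂q_U = 89 - 2q_U = 0, so q_U = 89/2.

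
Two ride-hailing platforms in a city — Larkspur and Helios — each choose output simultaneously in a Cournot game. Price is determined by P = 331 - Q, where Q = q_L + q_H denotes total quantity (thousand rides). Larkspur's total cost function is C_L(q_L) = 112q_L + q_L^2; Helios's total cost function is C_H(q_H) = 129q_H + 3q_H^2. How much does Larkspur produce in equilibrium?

50

Larkspur's profit: π_L = (331 - Q)q_L - (112q_L + q_L²). Setting ∂π_L/∂q_L = 0: 219 - 4q_L - (q_H) = 0.
Helios's profit: π_H = (331 - Q)q_H - (129q_H + 3q_H²). Setting ∂π_H/∂q_H = 0: 202 - 8q_H - (q_L) = 0.
Rearranging gives the reaction functions q_L = (219 - q_H)/4 and q_H = (202 - q_L)/8.
Substituting one into the other gives q_L = 50 and q_H = 19.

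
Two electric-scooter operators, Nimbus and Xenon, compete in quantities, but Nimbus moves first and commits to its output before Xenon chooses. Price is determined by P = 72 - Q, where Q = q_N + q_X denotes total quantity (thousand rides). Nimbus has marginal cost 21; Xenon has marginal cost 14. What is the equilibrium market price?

32

The follower Xenon best-responds to any q_N: π_X = (72 - Q)q_X - 14q_X.
Follower FOC: 58 - q_N - 2q_X = 0, so q_X(q_N) = (58 - q_N)/2.
Nimbus substitutes q_X(q_N) into its own profit: π_N = q_N(72 - q_N - (58 - q_N)/2) - 21q_N = (43 - (1/2)q_N)q_N - 21q_N.
Leader FOC: 22 - q_N = 0, so q_N = 22.
Then q_X = (58 - 22)/2 = 18.
Total output Q = 40, so price P = 72 - 40 = 32.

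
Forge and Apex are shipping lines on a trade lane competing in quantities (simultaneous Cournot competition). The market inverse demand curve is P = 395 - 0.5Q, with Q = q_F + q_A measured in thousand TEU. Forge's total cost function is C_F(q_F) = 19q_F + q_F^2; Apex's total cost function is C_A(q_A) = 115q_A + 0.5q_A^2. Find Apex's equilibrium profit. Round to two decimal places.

12857.59

Forge's profit: π_F = (395 - 0.5Q)q_F - (19q_F + q_F²). Setting ∂π_F/∂q_F = 0: 376 - 3q_F - (1/2)(q_A) = 0.
Apex's first-order condition: 280 - 2q_A - (1/2)(q_F) = 0.
So q_F = (376 - (1/2)q_A)/3 and q_A = (280 - (1/2)q_F)/2.
Substituting one into the other gives q_F = 106.4348 and q_A = 113.3913.
Price P = 395 - (1/2)·219.8261 = 285.0870.
Apex's profit: 285.0870·113.3913 - 115·113.3913 - (1/2)·113.3913² = 12857.5879.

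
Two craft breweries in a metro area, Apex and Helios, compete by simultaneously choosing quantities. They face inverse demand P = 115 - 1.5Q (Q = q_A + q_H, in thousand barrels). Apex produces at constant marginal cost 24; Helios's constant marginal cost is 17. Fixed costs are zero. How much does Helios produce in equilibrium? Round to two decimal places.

23.33

Apex's profit: π_A = (115 - 1.5Q)q_A - (24q_A). Setting ∂π_A/∂q_A = 0: 91 - 3q_A - (3/2)(q_H) = 0.
Helios's profit: π_H = (115 - 1.5Q)q_H - (17q_H). Setting ∂π_H/∂q_H = 0: 98 - 3q_H - (3/2)(q_A) = 0.
So q_A = (91 - (3/2)q_H)/3 and q_H = (98 - (3/2)q_A)/3.
Solving the pair: q_A = 56/3, q_H = 70/3.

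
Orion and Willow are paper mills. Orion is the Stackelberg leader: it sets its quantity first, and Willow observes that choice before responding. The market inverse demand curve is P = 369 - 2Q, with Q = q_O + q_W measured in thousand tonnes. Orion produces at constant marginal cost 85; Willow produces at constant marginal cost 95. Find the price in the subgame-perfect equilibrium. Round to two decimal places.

158.50

The follower Willow best-responds to any q_O: π_W = (369 - 2Q)q_W - 95q_W.
Follower FOC: 274 - 2q_O - 4q_W = 0, so q_W(q_O) = (274 - 2q_O)/4.
Orion substitutes q_W(q_O) into its own profit: π_O = q_O(369 - 2q_O - (274 - 2q_O)/2) - 85q_O = (232 - q_O)q_O - 85q_O.
Maximising: ∂π_O/∂q_O = 147 - 2q_O = 0, giving q_O = 147/2.
Then q_W = (274 - 2·(147/2))/4 = 127/4.
Total output Q = 421/4, so price P = 369 - 2·(421/4) = 317/2.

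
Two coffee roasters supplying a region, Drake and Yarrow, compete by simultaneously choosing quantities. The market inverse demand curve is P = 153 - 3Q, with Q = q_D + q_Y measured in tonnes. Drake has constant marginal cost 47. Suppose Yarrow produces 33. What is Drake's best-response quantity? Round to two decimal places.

1.17

With the rival's output fixed at 33, Drake's profit is π_D = (153 - 3·33 - 3q_D)q_D - (47q_D) = (54 - 3q_D)q_D - (47q_D).
∂π_D/∂q_D = 7 - 6q_D = 0, so q_D = 7/6.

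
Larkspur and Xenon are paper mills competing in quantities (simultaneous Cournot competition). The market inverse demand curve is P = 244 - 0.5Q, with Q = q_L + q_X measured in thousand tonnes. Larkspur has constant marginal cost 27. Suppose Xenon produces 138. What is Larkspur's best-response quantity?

148

With the rival's output fixed at 138, Larkspur's profit is π_L = (244 - (1/2)·138 - (1/2)q_L)q_L - (27q_L) = (175 - (1/2)q_L)q_L - (27q_L).
∂π_L/∂q_L = 148 - q_L = 0, so q_L = 148.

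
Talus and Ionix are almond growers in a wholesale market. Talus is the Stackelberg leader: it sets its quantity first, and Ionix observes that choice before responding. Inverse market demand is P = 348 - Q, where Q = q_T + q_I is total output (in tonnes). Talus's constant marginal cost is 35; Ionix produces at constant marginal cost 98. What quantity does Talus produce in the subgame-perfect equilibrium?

Solve by backward induction. Given q_T, the follower Ionix maximises π_I = (348 - q_T - q_I)q_I - 98q_I.
∂π_I/∂q_I = 250 - q_T - 2q_I = 0 gives the reaction function q_I = (250 - q_T)/2.
Talus substitutes q_I(q_T) into its own profit: π_T = q_T(348 - q_T - (250 - q_T)/2) - 35q_T = (223 - (1/2)q_T)q_T - 35q_T.
Leader FOC: 188 - q_T = 0, so q_T = 188.
Then q_I = (250 - 188)/2 = 31.

188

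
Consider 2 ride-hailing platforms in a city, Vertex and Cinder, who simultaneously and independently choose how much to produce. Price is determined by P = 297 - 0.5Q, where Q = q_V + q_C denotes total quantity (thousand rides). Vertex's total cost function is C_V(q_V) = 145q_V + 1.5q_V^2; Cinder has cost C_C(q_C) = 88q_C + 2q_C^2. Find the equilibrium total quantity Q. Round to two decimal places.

71.67

Vertex's profit: π_V = (297 - 0.5Q)q_V - (145q_V + (3/2)q_V²). Setting ∂π_V/∂q_V = 0: 152 - 4q_V - (1/2)(q_C) = 0.
Cinder's first-order condition: 209 - 5q_C - (1/2)(q_V) = 0.
Best responses: q_V = (152 - (1/2)q_C)/4, q_C = (209 - (1/2)q_V)/5.
Substituting one into the other gives q_V = 33.1899 and q_C = 38.4810.
Total output Q = 33.1899 + 38.4810 = 71.6709.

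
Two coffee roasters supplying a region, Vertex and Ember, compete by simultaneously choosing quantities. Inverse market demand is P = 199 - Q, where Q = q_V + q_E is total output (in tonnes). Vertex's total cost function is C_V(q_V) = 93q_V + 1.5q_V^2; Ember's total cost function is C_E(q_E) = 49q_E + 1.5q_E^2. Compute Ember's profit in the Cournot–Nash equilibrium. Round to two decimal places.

Vertex's profit: π_V = (199 - Q)q_V - (93q_V + (3/2)q_V²). Setting ∂π_V/∂q_V = 0: 106 - 5q_V - (q_E) = 0.
Ember's profit: π_E = (199 - Q)q_E - (49q_E + (3/2)q_E²). Setting ∂π_E/∂q_E = 0: 150 - 5q_E - (q_V) = 0.
Rearranging gives the reaction functions q_V = (106 - q_E)/5 and q_E = (150 - q_V)/5.
Solving the pair: q_V = 95/6, q_E = 161/6.
Price P = 199 - 128/3 = 469/3.
Ember's profit: (469/3)·(161/6) - 49·(161/6) - (3/2)(161/6)² = 1800.0694.

1800.07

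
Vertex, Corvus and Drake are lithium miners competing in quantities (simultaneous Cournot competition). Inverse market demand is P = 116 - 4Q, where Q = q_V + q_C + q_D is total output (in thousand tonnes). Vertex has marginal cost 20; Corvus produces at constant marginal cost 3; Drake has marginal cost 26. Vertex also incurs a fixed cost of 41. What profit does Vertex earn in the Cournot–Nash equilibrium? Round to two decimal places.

71.89

Vertex's profit: π_V = (116 - 4Q)q_V - (20q_V). Setting ∂π_V/∂q_V = 0: 96 - 8q_V - 4(q_C + q_D) = 0.
Corvus's profit: π_C = (116 - 4Q)q_C - (3q_C). Setting ∂π_C/∂q_C = 0: 113 - 8q_C - 4(q_V + q_D) = 0.
Drake's first-order condition: 90 - 8q_D - 4(q_V + q_C) = 0.
Summing all 3 equations gives 299 − 16Q = 0, hence Q = 299/16.
Back-substituting: q_V = (96 − 299/4)/4 = 85/16, q_C = (113 − 299/4)/4 = 153/16, q_D = (90 − 299/4)/4 = 61/16.
Price P = 116 - 4·(299/16) = 165/4.
Vertex's profit: (165/4 - 20)·(85/16) - 41 = 71.8906.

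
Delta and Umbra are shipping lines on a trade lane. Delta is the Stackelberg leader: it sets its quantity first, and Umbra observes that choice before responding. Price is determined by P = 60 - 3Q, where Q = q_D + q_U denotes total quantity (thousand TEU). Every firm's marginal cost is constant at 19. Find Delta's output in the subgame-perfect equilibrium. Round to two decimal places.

The follower Umbra best-responds to any q_D: π_U = (60 - 3Q)q_U - 19q_U.
∂π_U/∂q_U = 41 - 3q_D - 6q_U = 0 gives the reaction function q_U = (41 - 3q_D)/6.
The leader anticipates this reaction. Substituting into P = 60 - 3Q gives P = 79/2 - (3/2)q_D, so π_D = (79/2 - (3/2)q_D)q_D - 19q_D.
Maximising: ∂π_D/∂q_D = 41/2 - 3q_D = 0, giving q_D = 41/6.
Then q_U = (41 - 3·(41/6))/6 = 41/12.

6.83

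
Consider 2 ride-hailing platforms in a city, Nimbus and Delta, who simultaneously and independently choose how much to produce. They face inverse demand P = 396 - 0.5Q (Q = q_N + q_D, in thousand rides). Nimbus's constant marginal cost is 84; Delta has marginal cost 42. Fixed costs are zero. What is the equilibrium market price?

174

Nimbus's profit: π_N = (396 - 0.5Q)q_N - (84q_N). Setting ∂π_N/∂q_N = 0: 312 - q_N - (1/2)(q_D) = 0.
Delta's profit: π_D = (396 - 0.5Q)q_D - (42q_D). Setting ∂π_D/∂q_D = 0: 354 - q_D - (1/2)(q_N) = 0.
So q_N = (312 - (1/2)q_D) and q_D = (354 - (1/2)q_N).
Substituting one into the other gives q_N = 180 and q_D = 264.
Total output Q = 444, so price P = 396 - (1/2)·444 = 174.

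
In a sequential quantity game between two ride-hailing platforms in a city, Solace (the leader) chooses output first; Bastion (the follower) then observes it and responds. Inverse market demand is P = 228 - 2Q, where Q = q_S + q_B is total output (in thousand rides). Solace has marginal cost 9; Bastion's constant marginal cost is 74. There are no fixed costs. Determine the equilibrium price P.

80

The follower Bastion best-responds to any q_S: π_B = (228 - 2Q)q_B - 74q_B.
Setting the follower's marginal profit to zero, 154 - 2q_S - 4q_B = 0, i.e. q_B = (154 - 2q_S)/4.
The leader anticipates this reaction. Substituting into P = 228 - 2Q gives P = 151 - q_S, so π_S = (151 - q_S)q_S - 9q_S.
Leader FOC: 142 - 2q_S = 0, so q_S = 71.
Then q_B = (154 - 2·71)/4 = 3.
Total output Q = 74, so price P = 228 - 2·74 = 80.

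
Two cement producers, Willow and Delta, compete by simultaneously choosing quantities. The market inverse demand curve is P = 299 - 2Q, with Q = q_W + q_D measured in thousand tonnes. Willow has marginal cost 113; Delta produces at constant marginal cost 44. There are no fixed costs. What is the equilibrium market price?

152

Willow's profit: π_W = (299 - 2Q)q_W - (113q_W). Setting ∂π_W/∂q_W = 0: 186 - 4q_W - 2(q_D) = 0.
Delta's profit: π_D = (299 - 2Q)q_D - (44q_D). Setting ∂π_D/∂q_D = 0: 255 - 4q_D - 2(q_W) = 0.
Best responses: q_W = (186 - 2q_D)/4, q_D = (255 - 2q_W)/4.
Substituting one into the other gives q_W = 39/2 and q_D = 54.
Total output Q = 147/2, so price P = 299 - 2·(147/2) = 152.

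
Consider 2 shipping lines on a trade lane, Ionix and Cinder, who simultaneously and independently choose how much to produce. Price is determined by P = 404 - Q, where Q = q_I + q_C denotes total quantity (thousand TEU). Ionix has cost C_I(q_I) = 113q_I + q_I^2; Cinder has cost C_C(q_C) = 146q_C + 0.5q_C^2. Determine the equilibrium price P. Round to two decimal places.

280.73

Ionix's profit: π_I = (404 - Q)q_I - (113q_I + q_I²). Setting ∂π_I/∂q_I = 0: 291 - 4q_I - (q_C) = 0.
Cinder's first-order condition: 258 - 3q_C - (q_I) = 0.
Best responses: q_I = (291 - q_C)/4, q_C = (258 - q_I)/3.
Solving the pair: q_I = 615/11, q_C = 741/11.
Total output Q = 1356/11, so price P = 404 - 1356/11 = 280.7273.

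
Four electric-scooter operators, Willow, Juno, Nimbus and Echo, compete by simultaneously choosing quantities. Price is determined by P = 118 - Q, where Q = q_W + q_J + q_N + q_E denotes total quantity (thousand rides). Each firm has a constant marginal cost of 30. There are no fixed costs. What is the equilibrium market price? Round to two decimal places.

47.60

Each firm earns π_i = (118 - Q)q_i - 30q_i.
Setting ∂π_i/∂q_i = 0 with rivals' quantities fixed: 88 - 2q_i - Σ_{j≠i} q_j = 0.
By symmetry each firm produces the same amount; substituting Σ_{j≠i} q_j = 3q_i yields q_i = 88/5.
Total output Q = 352/5, so price P = 118 - 352/5 = 238/5.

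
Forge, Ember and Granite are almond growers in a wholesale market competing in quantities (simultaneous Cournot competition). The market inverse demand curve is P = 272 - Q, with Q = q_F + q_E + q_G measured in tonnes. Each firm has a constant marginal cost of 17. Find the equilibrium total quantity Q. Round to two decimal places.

Each firm earns π_i = (272 - Q)q_i - 17q_i.
First-order condition (treating rivals' output as given): 255 - 2q_i - Σ_{j≠i} q_j = 0.
With identical firms every q_j equals q_i, so Σ_{j≠i} q_j = 2q_i and 255 = 4q_i, giving q_i = 255/4.
Total output Q = 255/4 + 255/4 + 255/4 = 765/4.

191.25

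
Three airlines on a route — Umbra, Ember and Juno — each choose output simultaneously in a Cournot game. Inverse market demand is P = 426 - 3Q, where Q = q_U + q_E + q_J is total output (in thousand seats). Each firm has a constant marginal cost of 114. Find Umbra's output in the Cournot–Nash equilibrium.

26

A representative firm's profit is π_i = q_i(426 - 3Q) - 114q_i.
Setting ∂π_i/∂q_i = 0 with rivals' quantities fixed: 312 - 6q_i - 3·Σ_{j≠i} q_j = 0.
With identical firms every q_j equals q_i, so Σ_{j≠i} q_j = 2q_i and 312 = 12q_i, giving q_i = 26.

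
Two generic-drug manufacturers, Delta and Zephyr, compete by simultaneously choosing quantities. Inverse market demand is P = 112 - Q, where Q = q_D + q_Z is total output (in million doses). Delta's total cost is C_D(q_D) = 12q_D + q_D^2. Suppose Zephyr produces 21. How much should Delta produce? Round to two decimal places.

With the rival's output fixed at 21, Delta's profit is π_D = (112 - 21 - q_D)q_D - (12q_D + q_D²) = (91 - q_D)q_D - (12q_D + q_D²).
∂π_D/∂q_D = 79 - 4q_D = 0, so q_D = 79/4.

19.75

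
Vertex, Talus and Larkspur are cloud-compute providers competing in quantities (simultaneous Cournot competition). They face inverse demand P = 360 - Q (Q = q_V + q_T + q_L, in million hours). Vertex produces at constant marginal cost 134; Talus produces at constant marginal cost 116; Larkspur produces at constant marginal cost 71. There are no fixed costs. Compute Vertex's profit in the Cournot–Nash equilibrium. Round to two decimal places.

Vertex's profit: π_V = (360 - Q)q_V - (134q_V). Setting ∂π_V/∂q_V = 0: 226 - 2q_V - (q_T + q_L) = 0.
Talus's profit: π_T = (360 - Q)q_T - (116q_T). Setting ∂π_T/∂q_T = 0: 244 - 2q_T - (q_V + q_L) = 0.
Larkspur's first-order condition: 289 - 2q_L - (q_V + q_T) = 0.
Adding the 3 first-order conditions: 759 − 4Q = 0, so Q = 759/4.
Back-substituting: q_V = (226 − 759/4) = 145/4, q_T = (244 − 759/4) = 217/4, q_L = (289 − 759/4) = 397/4.
Price P = 360 - 759/4 = 681/4.
Vertex's profit: (681/4 - 134)·(145/4) = 1314.0625.

1314.06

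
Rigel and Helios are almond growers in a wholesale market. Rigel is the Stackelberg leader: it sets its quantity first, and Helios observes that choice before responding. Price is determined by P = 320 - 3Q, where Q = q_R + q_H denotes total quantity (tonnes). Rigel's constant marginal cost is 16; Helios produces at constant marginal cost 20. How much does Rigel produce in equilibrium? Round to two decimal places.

Solve by backward induction. Given q_R, the follower Helios maximises π_H = (320 - 3q_R - 3q_H)q_H - 20q_H.
Follower FOC: 300 - 3q_R - 6q_H = 0, so q_H(q_R) = (300 - 3q_R)/6.
The leader anticipates this reaction. Substituting into P = 320 - 3Q gives P = 170 - (3/2)q_R, so π_R = (170 - (3/2)q_R)q_R - 16q_R.
Leader FOC: 154 - 3q_R = 0, so q_R = 154/3.
Then q_H = (300 - 3·(154/3))/6 = 73/3.

51.33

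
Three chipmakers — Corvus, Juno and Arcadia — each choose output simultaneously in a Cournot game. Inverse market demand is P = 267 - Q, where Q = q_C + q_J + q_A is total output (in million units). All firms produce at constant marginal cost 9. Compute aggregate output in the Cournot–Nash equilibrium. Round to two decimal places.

193.50

Each firm earns π_i = (267 - Q)q_i - 9q_i.
Setting ∂π_i/∂q_i = 0 with rivals' quantities fixed: 258 - 2q_i - Σ_{j≠i} q_j = 0.
By symmetry each firm produces the same amount; substituting Σ_{j≠i} q_j = 2q_i yields q_i = 258/4 = 129/2.
Total output Q = 129/2 + 129/2 + 129/2 = 387/2.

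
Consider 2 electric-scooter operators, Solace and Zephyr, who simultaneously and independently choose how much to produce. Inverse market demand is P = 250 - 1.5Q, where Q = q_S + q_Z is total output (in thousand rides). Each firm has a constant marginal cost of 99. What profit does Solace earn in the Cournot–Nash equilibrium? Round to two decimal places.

A representative firm's profit is π_i = q_i(250 - 1.5Q) - 99q_i.
Setting ∂π_i/∂q_i = 0 with rivals' quantities fixed: 151 - 3q_i - (3/2)q_j = 0.
By symmetry each firm produces the same amount; substituting q_j = q_i yields q_i = 151/(9/2) = 302/9.
Price P = 250 - (3/2)·(604/9) = 448/3.
Solace's profit: (448/3 - 99)·(302/9) = 1688.9630.

1688.96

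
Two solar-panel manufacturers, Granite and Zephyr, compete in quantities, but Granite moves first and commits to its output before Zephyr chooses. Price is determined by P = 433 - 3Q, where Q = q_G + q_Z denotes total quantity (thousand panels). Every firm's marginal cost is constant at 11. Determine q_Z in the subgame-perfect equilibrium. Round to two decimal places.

The follower Zephyr best-responds to any q_G: π_Z = (433 - 3Q)q_Z - 11q_Z.
Follower FOC: 422 - 3q_G - 6q_Z = 0, so q_Z(q_G) = (422 - 3q_G)/6.
Granite substitutes q_Z(q_G) into its own profit: π_G = q_G(433 - 3q_G - (422 - 3q_G)/2) - 11q_G = (222 - (3/2)q_G)q_G - 11q_G.
Maximising: ∂π_G/∂q_G = 211 - 3q_G = 0, giving q_G = 211/3.
Then q_Z = (422 - 3·(211/3))/6 = 211/6.

35.17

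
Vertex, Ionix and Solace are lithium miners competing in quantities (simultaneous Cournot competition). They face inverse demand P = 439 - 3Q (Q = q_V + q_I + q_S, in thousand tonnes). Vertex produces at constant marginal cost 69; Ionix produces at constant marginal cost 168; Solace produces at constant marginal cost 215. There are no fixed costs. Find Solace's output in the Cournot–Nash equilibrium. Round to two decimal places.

Vertex's profit: π_V = (439 - 3Q)q_V - (69q_V). Setting ∂π_V/∂q_V = 0: 370 - 6q_V - 3(q_I + q_S) = 0.
Ionix's first-order condition: 271 - 6q_I - 3(q_V + q_S) = 0.
Solace's profit: π_S = (439 - 3Q)q_S - (215q_S). Setting ∂π_S/∂q_S = 0: 224 - 6q_S - 3(q_V + q_I) = 0.
Adding the 3 conditions: 865 − 6Q − 6Q = 0, i.e. Q = 865/12.
Back-substituting: q_V = (370 − 865/4)/3 = 205/4, q_I = (271 − 865/4)/3 = 73/4, q_S = (224 − 865/4)/3 = 31/12.

2.58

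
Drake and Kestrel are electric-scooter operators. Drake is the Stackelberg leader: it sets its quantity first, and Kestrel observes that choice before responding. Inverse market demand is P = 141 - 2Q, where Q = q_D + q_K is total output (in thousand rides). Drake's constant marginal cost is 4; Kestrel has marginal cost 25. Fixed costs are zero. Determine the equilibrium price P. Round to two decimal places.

The follower Kestrel best-responds to any q_D: π_K = (141 - 2Q)q_K - 25q_K.
Setting the follower's marginal profit to zero, 116 - 2q_D - 4q_K = 0, i.e. q_K = (116 - 2q_D)/4.
The leader anticipates this reaction. Substituting into P = 141 - 2Q gives P = 83 - q_D, so π_D = (83 - q_D)q_D - 4q_D.
The leader's first-order condition 79 - 2q_D = 0 yields q_D = 79/2.
Then q_K = (116 - 2·(79/2))/4 = 37/4.
Total output Q = 195/4, so price P = 141 - 2·(195/4) = 87/2.

43.50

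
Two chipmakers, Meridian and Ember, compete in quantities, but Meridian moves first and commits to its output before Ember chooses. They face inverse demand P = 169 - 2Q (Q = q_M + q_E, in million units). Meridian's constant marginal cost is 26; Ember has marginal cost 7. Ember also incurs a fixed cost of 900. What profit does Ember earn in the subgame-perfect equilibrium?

350

Solve by backward induction. Given q_M, the follower Ember maximises π_E = (169 - 2q_M - 2q_E)q_E - 7q_E.
Setting the follower's marginal profit to zero, 162 - 2q_M - 4q_E = 0, i.e. q_E = (162 - 2q_M)/4.
Meridian substitutes q_E(q_M) into its own profit: π_M = q_M(169 - 2q_M - (162 - 2q_M)/2) - 26q_M = (88 - q_M)q_M - 26q_M.
Maximising: ∂π_M/∂q_M = 62 - 2q_M = 0, giving q_M = 31.
Then q_E = (162 - 2·31)/4 = 25.
Price P = 169 - 2·56 = 57.
Ember's profit: (57 - 7)·25 - 900 = 350.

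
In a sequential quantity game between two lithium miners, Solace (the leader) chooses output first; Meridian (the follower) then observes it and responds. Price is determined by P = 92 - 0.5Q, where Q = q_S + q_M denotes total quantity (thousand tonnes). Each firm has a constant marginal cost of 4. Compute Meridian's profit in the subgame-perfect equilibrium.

968

The follower Meridian best-responds to any q_S: π_M = (92 - 0.5Q)q_M - 4q_M.
Follower FOC: 88 - (1/2)q_S - q_M = 0, so q_M(q_S) = (88 - (1/2)q_S).
Solace substitutes q_M(q_S) into its own profit: π_S = q_S(92 - (1/2)q_S - (88 - (1/2)q_S)/2) - 4q_S = (48 - (1/4)q_S)q_S - 4q_S.
Maximising: ∂π_S/∂q_S = 44 - (1/2)q_S = 0, giving q_S = 88.
Then q_M = (88 - (1/2)·88) = 44.
Price P = 92 - (1/2)·132 = 26.
Meridian's profit: (26 - 4)·44 = 968.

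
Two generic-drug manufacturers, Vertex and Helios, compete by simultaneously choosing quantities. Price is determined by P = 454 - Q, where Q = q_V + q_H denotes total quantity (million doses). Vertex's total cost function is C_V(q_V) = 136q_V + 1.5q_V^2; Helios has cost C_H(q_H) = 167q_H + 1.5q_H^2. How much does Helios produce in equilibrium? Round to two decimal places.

Vertex's profit: π_V = (454 - Q)q_V - (136q_V + (3/2)q_V²). Setting ∂π_V/∂q_V = 0: 318 - 5q_V - (q_H) = 0.
Helios's first-order condition: 287 - 5q_H - (q_V) = 0.
So q_V = (318 - q_H)/5 and q_H = (287 - q_V)/5.
Solving the pair: q_V = 1303/24, q_H = 1117/24.

46.54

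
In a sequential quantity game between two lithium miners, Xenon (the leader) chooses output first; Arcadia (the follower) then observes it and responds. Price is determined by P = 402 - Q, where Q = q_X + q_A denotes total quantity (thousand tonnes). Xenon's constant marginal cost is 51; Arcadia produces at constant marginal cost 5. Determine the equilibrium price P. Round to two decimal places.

The follower Arcadia best-responds to any q_X: π_A = (402 - Q)q_A - 5q_A.
Setting the follower's marginal profit to zero, 397 - q_X - 2q_A = 0, i.e. q_A = (397 - q_X)/2.
The leader anticipates this reaction. Substituting into P = 402 - Q gives P = 407/2 - (1/2)q_X, so π_X = (407/2 - (1/2)q_X)q_X - 51q_X.
Leader FOC: 305/2 - q_X = 0, so q_X = 305/2.
Then q_A = (397 - 305/2)/2 = 489/4.
Total output Q = 1099/4, so price P = 402 - 1099/4 = 509/4.

127.25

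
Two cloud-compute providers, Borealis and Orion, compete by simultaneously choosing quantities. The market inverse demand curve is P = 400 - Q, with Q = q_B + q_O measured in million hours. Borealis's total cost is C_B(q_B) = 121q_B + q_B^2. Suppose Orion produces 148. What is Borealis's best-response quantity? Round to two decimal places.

32.75

With the rival's output fixed at 148, Borealis's profit is π_B = (400 - 148 - q_B)q_B - (121q_B + q_B²) = (252 - q_B)q_B - (121q_B + q_B²).
∂π_B/∂q_B = 131 - 4q_B = 0, so q_B = 131/4.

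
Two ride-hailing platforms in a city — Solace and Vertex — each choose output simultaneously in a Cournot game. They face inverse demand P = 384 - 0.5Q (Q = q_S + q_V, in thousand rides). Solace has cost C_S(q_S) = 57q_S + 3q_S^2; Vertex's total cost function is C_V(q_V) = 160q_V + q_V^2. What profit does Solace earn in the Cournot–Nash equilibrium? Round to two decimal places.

6138.63

Solace's profit: π_S = (384 - 0.5Q)q_S - (57q_S + 3q_S²). Setting ∂π_S/∂q_S = 0: 327 - 7q_S - (1/2)(q_V) = 0.
Vertex's profit: π_V = (384 - 0.5Q)q_V - (160q_V + q_V²). Setting ∂π_V/∂q_V = 0: 224 - 3q_V - (1/2)(q_S) = 0.
So q_S = (327 - (1/2)q_V)/7 and q_V = (224 - (1/2)q_S)/3.
Substituting one into the other gives q_S = 41.8795 and q_V = 67.6867.
Price P = 384 - (1/2)·109.5663 = 329.2169.
Solace's profit: 329.2169·41.8795 - 57·41.8795 - 3·41.8795² = 6138.6291.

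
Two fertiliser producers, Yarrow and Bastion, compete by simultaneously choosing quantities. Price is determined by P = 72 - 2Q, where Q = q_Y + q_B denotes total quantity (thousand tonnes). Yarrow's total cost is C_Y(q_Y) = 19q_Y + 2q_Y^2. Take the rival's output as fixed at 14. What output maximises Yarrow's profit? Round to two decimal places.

With the rival's output fixed at 14, Yarrow's profit is π_Y = (72 - 2·14 - 2q_Y)q_Y - (19q_Y + 2q_Y²) = (44 - 2q_Y)q_Y - (19q_Y + 2q_Y²).
∂π_Y/∂q_Y = 25 - 8q_Y = 0, so q_Y = 25/8.

3.13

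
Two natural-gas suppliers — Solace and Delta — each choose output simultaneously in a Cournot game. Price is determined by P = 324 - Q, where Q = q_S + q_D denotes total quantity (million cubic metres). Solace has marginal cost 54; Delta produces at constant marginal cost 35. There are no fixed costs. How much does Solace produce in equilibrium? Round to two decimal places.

83.67

Solace's profit: π_S = (324 - Q)q_S - (54q_S). Setting ∂π_S/∂q_S = 0: 270 - 2q_S - (q_D) = 0.
Delta's first-order condition: 289 - 2q_D - (q_S) = 0.
So q_S = (270 - q_D)/2 and q_D = (289 - q_S)/2.
Substituting one into the other gives q_S = 251/3 and q_D = 308/3.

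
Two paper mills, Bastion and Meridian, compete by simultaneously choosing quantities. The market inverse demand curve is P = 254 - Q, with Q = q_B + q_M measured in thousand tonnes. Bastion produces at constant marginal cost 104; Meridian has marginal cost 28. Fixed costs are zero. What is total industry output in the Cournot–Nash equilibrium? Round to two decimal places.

Bastion's profit: π_B = (254 - Q)q_B - (104q_B). Setting ∂π_B/∂q_B = 0: 150 - 2q_B - (q_M) = 0.
Meridian's profit: π_M = (254 - Q)q_M - (28q_M). Setting ∂π_M/∂q_M = 0: 226 - 2q_M - (q_B) = 0.
So q_B = (150 - q_M)/2 and q_M = (226 - q_B)/2.
Substituting one into the other gives q_B = 74/3 and q_M = 302/3.
Total output Q = 74/3 + 302/3 = 376/3.

125.33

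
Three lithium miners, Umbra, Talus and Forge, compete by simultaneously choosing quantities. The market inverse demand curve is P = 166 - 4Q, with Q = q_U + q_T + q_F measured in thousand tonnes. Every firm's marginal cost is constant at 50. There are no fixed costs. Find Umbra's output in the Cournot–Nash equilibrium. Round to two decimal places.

7.25

Each firm earns π_i = (166 - 4Q)q_i - 50q_i.
First-order condition (treating rivals' output as given): 116 - 8q_i - 4·Σ_{j≠i} q_j = 0.
With identical firms every q_j equals q_i, so Σ_{j≠i} q_j = 2q_i and 116 = 16q_i, giving q_i = 29/4.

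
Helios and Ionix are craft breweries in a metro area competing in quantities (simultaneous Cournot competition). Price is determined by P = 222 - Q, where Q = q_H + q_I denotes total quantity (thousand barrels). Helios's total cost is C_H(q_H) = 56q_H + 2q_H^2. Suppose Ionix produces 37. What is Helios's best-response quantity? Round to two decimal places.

With the rival's output fixed at 37, Helios's profit is π_H = (222 - 37 - q_H)q_H - (56q_H + 2q_H²) = (185 - q_H)q_H - (56q_H + 2q_H²).
∂π_H/∂q_H = 129 - 6q_H = 0, so q_H = 43/2.

21.50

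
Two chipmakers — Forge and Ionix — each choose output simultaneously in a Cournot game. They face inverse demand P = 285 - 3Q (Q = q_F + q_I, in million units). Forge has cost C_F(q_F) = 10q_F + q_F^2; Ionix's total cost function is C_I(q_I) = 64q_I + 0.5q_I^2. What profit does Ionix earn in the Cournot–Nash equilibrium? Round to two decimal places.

Forge's profit: π_F = (285 - 3Q)q_F - (10q_F + q_F²). Setting ∂π_F/∂q_F = 0: 275 - 8q_F - 3(q_I) = 0.
Ionix's first-order condition: 221 - 7q_I - 3(q_F) = 0.
Best responses: q_F = (275 - 3q_I)/8, q_I = (221 - 3q_F)/7.
Substituting one into the other gives q_F = 1262/47 and q_I = 943/47.
Price P = 285 - 3·46.9149 = 144.2553.
Ionix's profit: 144.2553·(943/47) - 64·(943/47) - (1/2)(943/47)² = 1408.9504.

1408.95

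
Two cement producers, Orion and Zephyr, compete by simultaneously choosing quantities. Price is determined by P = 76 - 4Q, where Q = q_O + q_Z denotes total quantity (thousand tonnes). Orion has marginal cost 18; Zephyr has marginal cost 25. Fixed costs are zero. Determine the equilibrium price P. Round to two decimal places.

39.67

Orion's profit: π_O = (76 - 4Q)q_O - (18q_O). Setting ∂π_O/∂q_O = 0: 58 - 8q_O - 4(q_Z) = 0.
Zephyr's first-order condition: 51 - 8q_Z - 4(q_O) = 0.
Rearranging gives the reaction functions q_O = (58 - 4q_Z)/8 and q_Z = (51 - 4q_O)/8.
Solving the pair: q_O = 65/12, q_Z = 11/3.
Total output Q = 109/12, so price P = 76 - 4·(109/12) = 119/3.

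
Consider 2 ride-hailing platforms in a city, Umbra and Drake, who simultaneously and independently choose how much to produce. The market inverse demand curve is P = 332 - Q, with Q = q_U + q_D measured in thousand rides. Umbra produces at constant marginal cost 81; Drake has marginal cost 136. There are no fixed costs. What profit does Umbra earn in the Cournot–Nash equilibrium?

10404

Umbra's profit: π_U = (332 - Q)q_U - (81q_U). Setting ∂π_U/∂q_U = 0: 251 - 2q_U - (q_D) = 0.
Drake's first-order condition: 196 - 2q_D - (q_U) = 0.
Best responses: q_U = (251 - q_D)/2, q_D = (196 - q_U)/2.
Substituting one into the other gives q_U = 102 and q_D = 47.
Price P = 332 - 149 = 183.
Umbra's profit: (183 - 81)·102 = 10404.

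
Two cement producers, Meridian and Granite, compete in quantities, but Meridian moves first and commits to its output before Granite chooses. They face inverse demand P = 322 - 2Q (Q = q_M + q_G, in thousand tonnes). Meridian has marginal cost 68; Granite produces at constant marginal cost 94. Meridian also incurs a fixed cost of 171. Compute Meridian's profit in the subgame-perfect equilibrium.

4729

The follower Granite best-responds to any q_M: π_G = (322 - 2Q)q_G - 94q_G.
∂π_G/∂q_G = 228 - 2q_M - 4q_G = 0 gives the reaction function q_G = (228 - 2q_M)/4.
The leader anticipates this reaction. Substituting into P = 322 - 2Q gives P = 208 - q_M, so π_M = (208 - q_M)q_M - 68q_M.
The leader's first-order condition 140 - 2q_M = 0 yields q_M = 70.
Then q_G = (228 - 2·70)/4 = 22.
Price P = 322 - 2·92 = 138.
Meridian's profit: (138 - 68)·70 - 171 = 4729.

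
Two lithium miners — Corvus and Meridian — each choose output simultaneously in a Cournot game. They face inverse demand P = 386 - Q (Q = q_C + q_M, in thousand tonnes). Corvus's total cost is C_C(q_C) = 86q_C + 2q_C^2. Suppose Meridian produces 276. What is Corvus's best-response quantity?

4

With the rival's output fixed at 276, Corvus's profit is π_C = (386 - 276 - q_C)q_C - (86q_C + 2q_C²) = (110 - q_C)q_C - (86q_C + 2q_C²).
∂π_C/∂q_C = 24 - 6q_C = 0, so q_C = 4.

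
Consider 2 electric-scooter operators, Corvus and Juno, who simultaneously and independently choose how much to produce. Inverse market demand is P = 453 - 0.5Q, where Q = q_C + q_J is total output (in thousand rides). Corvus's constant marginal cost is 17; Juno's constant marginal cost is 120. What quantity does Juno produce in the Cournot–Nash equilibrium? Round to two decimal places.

153.33

Corvus's profit: π_C = (453 - 0.5Q)q_C - (17q_C). Setting ∂π_C/∂q_C = 0: 436 - q_C - (1/2)(q_J) = 0.
Juno's profit: π_J = (453 - 0.5Q)q_J - (120q_J). Setting ∂π_J/∂q_J = 0: 333 - q_J - (1/2)(q_C) = 0.
So q_C = (436 - (1/2)q_J) and q_J = (333 - (1/2)q_C).
Substituting one into the other gives q_C = 1078/3 and q_J = 460/3.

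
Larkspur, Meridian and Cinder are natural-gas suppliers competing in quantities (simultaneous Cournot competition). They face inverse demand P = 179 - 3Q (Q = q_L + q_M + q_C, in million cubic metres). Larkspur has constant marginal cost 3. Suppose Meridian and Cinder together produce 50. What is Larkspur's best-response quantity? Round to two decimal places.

With rivals' combined output fixed at 50, Larkspur's profit is π_L = (179 - 3·50 - 3q_L)q_L - (3q_L) = (29 - 3q_L)q_L - (3q_L).
∂π_L/∂q_L = 26 - 6q_L = 0, so q_L = 13/3.

4.33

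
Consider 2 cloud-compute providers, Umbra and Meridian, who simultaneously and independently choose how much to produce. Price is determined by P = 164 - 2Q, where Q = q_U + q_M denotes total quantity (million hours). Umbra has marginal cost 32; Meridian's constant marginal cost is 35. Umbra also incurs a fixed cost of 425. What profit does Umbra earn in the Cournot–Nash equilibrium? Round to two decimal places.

Umbra's profit: π_U = (164 - 2Q)q_U - (32q_U). Setting ∂π_U/∂q_U = 0: 132 - 4q_U - 2(q_M) = 0.
Meridian's first-order condition: 129 - 4q_M - 2(q_U) = 0.
Best responses: q_U = (132 - 2q_M)/4, q_M = (129 - 2q_U)/4.
Solving the pair: q_U = 45/2, q_M = 21.
Price P = 164 - 2·(87/2) = 77.
Umbra's profit: (77 - 32)·(45/2) - 425 = 1175/2.

587.50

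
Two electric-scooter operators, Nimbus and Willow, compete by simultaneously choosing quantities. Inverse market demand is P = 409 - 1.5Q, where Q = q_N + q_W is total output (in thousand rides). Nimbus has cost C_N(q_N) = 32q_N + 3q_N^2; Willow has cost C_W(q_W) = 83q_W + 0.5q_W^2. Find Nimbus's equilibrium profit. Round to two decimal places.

4102.17

Nimbus's profit: π_N = (409 - 1.5Q)q_N - (32q_N + 3q_N²). Setting ∂π_N/∂q_N = 0: 377 - 9q_N - (3/2)(q_W) = 0.
Willow's profit: π_W = (409 - 1.5Q)q_W - (83q_W + (1/2)q_W²). Setting ∂π_W/∂q_W = 0: 326 - 4q_W - (3/2)(q_N) = 0.
Best responses: q_N = (377 - (3/2)q_W)/9, q_W = (326 - (3/2)q_N)/4.
Solving the pair: q_N = 30.1926, q_W = 70.1778.
Price P = 409 - (3/2)·100.3704 = 258.4444.
Nimbus's profit: 258.4444·30.1926 - 32·30.1926 - 3·30.1926² = 4102.1669.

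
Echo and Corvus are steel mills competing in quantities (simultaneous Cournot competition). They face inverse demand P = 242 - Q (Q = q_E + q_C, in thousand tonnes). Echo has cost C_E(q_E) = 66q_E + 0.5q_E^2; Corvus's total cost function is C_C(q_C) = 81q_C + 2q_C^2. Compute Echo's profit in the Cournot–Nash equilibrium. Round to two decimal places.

4157.57

Echo's profit: π_E = (242 - Q)q_E - (66q_E + (1/2)q_E²). Setting ∂π_E/∂q_E = 0: 176 - 3q_E - (q_C) = 0.
Corvus's profit: π_C = (242 - Q)q_C - (81q_C + 2q_C²). Setting ∂π_C/∂q_C = 0: 161 - 6q_C - (q_E) = 0.
So q_E = (176 - q_C)/3 and q_C = (161 - q_E)/6.
Substituting one into the other gives q_E = 895/17 and q_C = 307/17.
Price P = 242 - 1202/17 = 171.2941.
Echo's profit: 171.2941·(895/17) - 66·(895/17) - (1/2)(895/17)² = 4157.5692.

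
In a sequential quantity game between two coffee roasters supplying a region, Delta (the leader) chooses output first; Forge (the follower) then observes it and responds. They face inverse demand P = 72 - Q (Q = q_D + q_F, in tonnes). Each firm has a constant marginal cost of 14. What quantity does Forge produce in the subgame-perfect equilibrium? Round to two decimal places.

Solve by backward induction. Given q_D, the follower Forge maximises π_F = (72 - q_D - q_F)q_F - 14q_F.
Setting the follower's marginal profit to zero, 58 - q_D - 2q_F = 0, i.e. q_F = (58 - q_D)/2.
The leader anticipates this reaction. Substituting into P = 72 - Q gives P = 43 - (1/2)q_D, so π_D = (43 - (1/2)q_D)q_D - 14q_D.
The leader's first-order condition 29 - q_D = 0 yields q_D = 29.
Then q_F = (58 - 29)/2 = 29/2.

14.50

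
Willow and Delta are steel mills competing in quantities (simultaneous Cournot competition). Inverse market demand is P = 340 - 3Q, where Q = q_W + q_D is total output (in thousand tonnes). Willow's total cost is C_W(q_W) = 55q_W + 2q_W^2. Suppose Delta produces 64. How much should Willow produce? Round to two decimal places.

With the rival's output fixed at 64, Willow's profit is π_W = (340 - 3·64 - 3q_W)q_W - (55q_W + 2q_W²) = (148 - 3q_W)q_W - (55q_W + 2q_W²).
∂π_W/∂q_W = 93 - 10q_W = 0, so q_W = 93/10.

9.30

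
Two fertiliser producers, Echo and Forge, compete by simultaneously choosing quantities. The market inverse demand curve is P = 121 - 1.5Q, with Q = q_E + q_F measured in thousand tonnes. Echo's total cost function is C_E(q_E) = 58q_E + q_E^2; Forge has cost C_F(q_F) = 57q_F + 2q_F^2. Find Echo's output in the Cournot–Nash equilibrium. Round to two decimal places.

10.53

Echo's profit: π_E = (121 - 1.5Q)q_E - (58q_E + q_E²). Setting ∂π_E/∂q_E = 0: 63 - 5q_E - (3/2)(q_F) = 0.
Forge's profit: π_F = (121 - 1.5Q)q_F - (57q_F + 2q_F²). Setting ∂π_F/∂q_F = 0: 64 - 7q_F - (3/2)(q_E) = 0.
Rearranging gives the reaction functions q_E = (63 - (3/2)q_F)/5 and q_F = (64 - (3/2)q_E)/7.
Substituting one into the other gives q_E = 1380/131 and q_F = 902/131.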